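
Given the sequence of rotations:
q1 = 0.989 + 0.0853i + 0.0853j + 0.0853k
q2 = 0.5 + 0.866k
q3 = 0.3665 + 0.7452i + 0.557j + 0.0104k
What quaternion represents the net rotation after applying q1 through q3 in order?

q2 · q1 = 0.4206 - 0.0312i + 0.1165j + 0.8991k
q3 · q2 · q1 = 0.1032 + 0.8016i - 0.3934j + 0.4381k
0.1032 + 0.8016i - 0.3934j + 0.4381k


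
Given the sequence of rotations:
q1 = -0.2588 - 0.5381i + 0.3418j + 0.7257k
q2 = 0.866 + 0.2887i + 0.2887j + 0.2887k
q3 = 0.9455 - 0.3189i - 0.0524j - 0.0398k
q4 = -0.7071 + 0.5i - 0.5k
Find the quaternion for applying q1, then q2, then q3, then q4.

q2 · q1 = -0.377 - 0.4299i - 0.1436j + 0.8078k
q3 · q2 · q1 = -0.4689 - 0.3343i + 0.1587j + 0.802k
q4 · q3 · q2 · q1 = 0.8997 + 0.0813i - 0.3461j - 0.2533k
0.8997 + 0.0813i - 0.3461j - 0.2533k


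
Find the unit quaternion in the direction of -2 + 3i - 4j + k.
-0.3651 + 0.5477i - 0.7303j + 0.1826k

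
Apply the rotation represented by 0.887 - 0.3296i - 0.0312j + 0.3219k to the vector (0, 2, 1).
(-1.369, 1.716, -0.429)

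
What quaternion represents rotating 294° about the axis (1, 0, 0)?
-0.8387 + 0.5446i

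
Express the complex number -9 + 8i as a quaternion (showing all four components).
-9 + 8i + 0j + 0k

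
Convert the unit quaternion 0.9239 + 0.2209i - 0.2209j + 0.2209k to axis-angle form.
axis = (√3/3, -√3/3, √3/3), θ = π/4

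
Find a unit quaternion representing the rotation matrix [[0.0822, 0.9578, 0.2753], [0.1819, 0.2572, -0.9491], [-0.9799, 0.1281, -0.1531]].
0.5446 + 0.4945i + 0.5762j - 0.3562k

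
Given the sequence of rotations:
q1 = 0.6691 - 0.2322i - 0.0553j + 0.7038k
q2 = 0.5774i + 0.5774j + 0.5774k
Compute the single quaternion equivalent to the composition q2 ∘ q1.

q2 · q1 = -0.2404 + 0.8246i - 0.1541j + 0.4885k
-0.2404 + 0.8246i - 0.1541j + 0.4885k


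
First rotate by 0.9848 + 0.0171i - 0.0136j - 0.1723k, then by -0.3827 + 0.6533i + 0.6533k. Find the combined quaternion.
-0.2755 + 0.6457i + 0.1289j + 0.7004k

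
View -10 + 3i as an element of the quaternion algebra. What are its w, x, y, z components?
-10 + 3i + 0j + 0k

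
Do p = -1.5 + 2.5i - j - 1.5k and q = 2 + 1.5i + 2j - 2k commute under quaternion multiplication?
No: pq = -7.75 + 7.75i - 2.25j + 6.5k ≠ -7.75 - 2.25i - 7.75j - 6.5k = qp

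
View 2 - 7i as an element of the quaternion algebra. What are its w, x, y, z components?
2 - 7i + 0j + 0k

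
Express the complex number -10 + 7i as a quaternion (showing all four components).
-10 + 7i + 0j + 0k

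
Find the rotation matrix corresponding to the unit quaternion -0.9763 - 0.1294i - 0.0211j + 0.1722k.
[[0.9398, 0.3417, -0.0034], [-0.3308, 0.9072, -0.2599], [-0.0858, 0.2454, 0.9656]]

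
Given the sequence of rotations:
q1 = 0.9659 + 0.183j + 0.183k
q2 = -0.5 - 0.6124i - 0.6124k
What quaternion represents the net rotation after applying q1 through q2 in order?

q2 · q1 = -0.3709 - 0.4794i + 0.0206j - 0.7951k
-0.3709 - 0.4794i + 0.0206j - 0.7951k


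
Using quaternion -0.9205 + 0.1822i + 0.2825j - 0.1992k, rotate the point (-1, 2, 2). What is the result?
(-2.474, 1.685, 0.205)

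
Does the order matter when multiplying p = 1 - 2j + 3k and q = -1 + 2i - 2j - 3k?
Yes: pq = 4 + 14i + 6j - 2k ≠ 4 - 10i - 6j - 10k = qp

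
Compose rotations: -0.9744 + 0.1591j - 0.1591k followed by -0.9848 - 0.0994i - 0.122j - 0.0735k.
0.9673 + 0.128i - 0.0536j + 0.2125k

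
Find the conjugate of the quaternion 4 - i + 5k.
4 + i - 5k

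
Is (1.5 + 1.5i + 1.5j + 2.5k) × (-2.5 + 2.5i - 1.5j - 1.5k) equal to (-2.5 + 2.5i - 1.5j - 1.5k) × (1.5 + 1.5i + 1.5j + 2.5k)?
No: pq = -1.5 + 1.5i + 2.5j - 14.5k ≠ -1.5 - 1.5i - 14.5j - 2.5k = qp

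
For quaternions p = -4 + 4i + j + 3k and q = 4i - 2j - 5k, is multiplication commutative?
No: pq = 1 - 15i + 40j + 8k ≠ 1 - 17i - 24j + 32k = qp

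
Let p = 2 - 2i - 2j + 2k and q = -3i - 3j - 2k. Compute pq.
-8 + 4i - 16j - 4k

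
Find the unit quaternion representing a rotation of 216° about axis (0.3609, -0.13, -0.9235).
-0.309 + 0.3432i - 0.1236j - 0.8783k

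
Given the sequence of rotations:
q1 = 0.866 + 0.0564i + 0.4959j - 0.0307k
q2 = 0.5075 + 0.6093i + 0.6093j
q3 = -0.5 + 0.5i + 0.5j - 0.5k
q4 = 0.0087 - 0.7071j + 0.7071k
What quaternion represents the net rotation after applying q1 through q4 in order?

q2 · q1 = 0.103 + 0.5376i + 0.798j + 0.2522k
q3 · q2 · q1 = -0.5932 + 0.3078i - 0.7424j - 0.0474k
q4 · q3 · q2 · q1 = -0.4966 + 0.5611i + 0.6306j - 0.2022k
-0.4966 + 0.5611i + 0.6306j - 0.2022k


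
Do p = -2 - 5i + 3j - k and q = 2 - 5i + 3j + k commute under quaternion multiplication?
No: pq = -37 + 6i + 10j - 4k ≠ -37 - 6i - 10j - 4k = qp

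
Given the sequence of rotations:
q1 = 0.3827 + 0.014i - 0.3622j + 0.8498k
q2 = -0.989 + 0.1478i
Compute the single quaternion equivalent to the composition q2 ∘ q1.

q2 · q1 = -0.3806 + 0.0427i + 0.2326j - 0.894k
-0.3806 + 0.0427i + 0.2326j - 0.894k


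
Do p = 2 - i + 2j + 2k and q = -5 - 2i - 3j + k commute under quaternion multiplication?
No: pq = -8 + 9i - 19j - k ≠ -8 - 7i - 13j - 15k = qp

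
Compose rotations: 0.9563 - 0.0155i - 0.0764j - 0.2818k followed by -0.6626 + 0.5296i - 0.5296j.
-0.6659 + 0.666i - 0.3066j + 0.1381k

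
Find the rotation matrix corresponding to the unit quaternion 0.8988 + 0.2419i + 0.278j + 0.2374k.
[[0.7327, -0.2923, 0.6146], [0.5612, 0.7703, -0.3028], [-0.3849, 0.5668, 0.7284]]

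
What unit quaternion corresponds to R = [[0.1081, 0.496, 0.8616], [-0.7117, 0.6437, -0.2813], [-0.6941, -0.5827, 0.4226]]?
0.7373 - 0.1022i + 0.5275j - 0.4095k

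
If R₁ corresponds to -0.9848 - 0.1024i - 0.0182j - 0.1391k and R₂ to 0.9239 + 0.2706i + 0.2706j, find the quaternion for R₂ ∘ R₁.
-0.8772 - 0.3987i - 0.2457j - 0.1057k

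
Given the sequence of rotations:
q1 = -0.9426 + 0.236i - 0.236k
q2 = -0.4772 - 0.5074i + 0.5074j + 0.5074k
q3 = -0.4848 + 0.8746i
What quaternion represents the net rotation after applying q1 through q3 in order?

q2 · q1 = 0.6893 + 0.2459i - 0.4783j - 0.4854k
q3 · q2 · q1 = -0.5492 + 0.4836i + 0.6564j - 0.183k
-0.5492 + 0.4836i + 0.6564j - 0.183k


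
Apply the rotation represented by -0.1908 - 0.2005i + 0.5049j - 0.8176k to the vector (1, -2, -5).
(-0.494, 5.455, -0.03)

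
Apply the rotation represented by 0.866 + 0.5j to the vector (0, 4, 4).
(3.464, 4, 2)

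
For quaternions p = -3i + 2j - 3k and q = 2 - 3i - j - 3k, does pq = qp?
No: pq = -16 - 15i + 4j + 3k ≠ -16 + 3i + 4j - 15k = qp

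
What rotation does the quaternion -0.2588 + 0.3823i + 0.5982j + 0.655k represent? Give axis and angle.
axis = (0.3958, 0.6193, 0.6781), θ = 7π/6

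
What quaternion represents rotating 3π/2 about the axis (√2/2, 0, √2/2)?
-0.7071 + 0.5i + 0.5k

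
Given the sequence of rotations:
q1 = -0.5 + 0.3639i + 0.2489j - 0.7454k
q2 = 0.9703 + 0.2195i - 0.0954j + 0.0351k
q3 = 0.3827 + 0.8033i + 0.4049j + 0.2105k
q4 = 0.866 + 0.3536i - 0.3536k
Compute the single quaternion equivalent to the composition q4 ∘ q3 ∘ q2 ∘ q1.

q2 · q1 = -0.5151 + 0.3057i + 0.4656j - 0.6515k
q3 · q2 · q1 = -0.4941 - 0.6586i + 0.5573j - 0.1075k
q4 · q3 · q2 · q1 = -0.233 - 0.548i + 0.7535j + 0.2787k
-0.233 - 0.548i + 0.7535j + 0.2787k


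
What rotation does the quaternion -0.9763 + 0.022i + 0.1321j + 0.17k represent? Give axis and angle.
axis = (0.1017, 0.6104, 0.7855), θ = 335°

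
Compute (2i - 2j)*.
-2i + 2j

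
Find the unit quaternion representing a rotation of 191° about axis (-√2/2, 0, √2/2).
-0.0958 - 0.7039i + 0.7039k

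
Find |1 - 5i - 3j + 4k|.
√51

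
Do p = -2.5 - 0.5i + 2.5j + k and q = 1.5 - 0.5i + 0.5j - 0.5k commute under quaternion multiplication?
No: pq = -4.75 - 1.25i + 1.75j + 3.75k ≠ -4.75 + 2.25i + 3.25j + 1.75k = qp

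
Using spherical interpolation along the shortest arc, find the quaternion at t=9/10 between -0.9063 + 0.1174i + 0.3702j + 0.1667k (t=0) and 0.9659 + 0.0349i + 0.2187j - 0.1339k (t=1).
-0.977 - 0.0193i - 0.1598j + 0.1398k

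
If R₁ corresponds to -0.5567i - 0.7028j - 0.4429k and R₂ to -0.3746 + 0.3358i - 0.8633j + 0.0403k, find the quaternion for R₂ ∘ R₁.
-0.4019 + 0.6192i + 0.3896j - 0.5507k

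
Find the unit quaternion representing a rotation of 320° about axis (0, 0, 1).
-0.9397 + 0.342k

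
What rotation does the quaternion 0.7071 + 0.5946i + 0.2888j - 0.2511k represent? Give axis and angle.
axis = (0.8409, 0.4084, -0.3551), θ = π/2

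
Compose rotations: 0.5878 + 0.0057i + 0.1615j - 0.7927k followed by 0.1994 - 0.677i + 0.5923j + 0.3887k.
0.3335 - 0.9291i - 0.1541j - 0.0423k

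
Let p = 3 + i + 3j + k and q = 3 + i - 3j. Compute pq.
17 + 9i + j - 3k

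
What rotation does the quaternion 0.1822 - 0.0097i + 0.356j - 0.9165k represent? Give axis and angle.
axis = (-0.0099, 0.3621, -0.9321), θ = 159°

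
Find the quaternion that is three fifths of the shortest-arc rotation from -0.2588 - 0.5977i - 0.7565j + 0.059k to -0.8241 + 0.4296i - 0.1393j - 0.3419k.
-0.8037 - 0.0021i - 0.5455j - 0.2378k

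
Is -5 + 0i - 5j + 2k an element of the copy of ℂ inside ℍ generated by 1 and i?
No. The quaternion -5 - 5j + 2k has j-coefficient y = -5 and k-coefficient z = 2, not both zero, so it does not lie in the complex subalgebra spanned by 1 and i.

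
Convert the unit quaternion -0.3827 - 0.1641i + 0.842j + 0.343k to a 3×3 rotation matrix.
[[-0.6532, -0.0138, -0.757], [-0.5389, 0.7108, 0.452], [0.5319, 0.7032, -0.4718]]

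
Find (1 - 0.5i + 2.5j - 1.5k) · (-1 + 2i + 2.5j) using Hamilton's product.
-6.25 + 6.25i - 3j - 4.75k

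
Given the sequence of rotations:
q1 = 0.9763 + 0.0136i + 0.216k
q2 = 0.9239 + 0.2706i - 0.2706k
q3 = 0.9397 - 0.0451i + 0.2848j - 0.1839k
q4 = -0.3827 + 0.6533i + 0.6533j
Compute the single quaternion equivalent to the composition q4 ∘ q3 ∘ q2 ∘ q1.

q2 · q1 = 0.9568 + 0.2768i - 0.0621j - 0.0646k
q3 · q2 · q1 = 0.9174 + 0.1871i + 0.1603j - 0.3127k
q4 · q3 · q2 · q1 = -0.578 + 0.3234i + 0.7423j + 0.1022k
-0.578 + 0.3234i + 0.7423j + 0.1022k


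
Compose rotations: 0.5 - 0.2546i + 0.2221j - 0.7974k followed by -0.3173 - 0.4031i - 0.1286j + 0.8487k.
0.444 - 0.2067i - 0.6723j + 0.5551k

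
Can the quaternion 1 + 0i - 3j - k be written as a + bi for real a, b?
No. The quaternion 1 - 3j - k has j-coefficient y = -3 and k-coefficient z = -1, not both zero, so it does not lie in the complex subalgebra spanned by 1 and i.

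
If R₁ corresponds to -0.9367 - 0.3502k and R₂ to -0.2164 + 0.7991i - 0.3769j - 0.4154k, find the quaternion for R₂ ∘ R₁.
0.0572 - 0.6165i + 0.6329j + 0.4649k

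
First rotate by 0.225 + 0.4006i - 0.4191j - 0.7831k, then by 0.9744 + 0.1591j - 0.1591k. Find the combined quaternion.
0.1613 + 0.1991i - 0.4363j - 0.8626k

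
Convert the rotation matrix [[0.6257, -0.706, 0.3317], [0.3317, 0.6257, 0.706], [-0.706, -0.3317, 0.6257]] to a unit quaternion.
0.8481 - 0.3059i + 0.3059j + 0.3059k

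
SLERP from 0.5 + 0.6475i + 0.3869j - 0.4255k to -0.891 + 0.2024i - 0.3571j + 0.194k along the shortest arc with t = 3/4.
0.8698 + 0.0266i + 0.4035j - 0.2827k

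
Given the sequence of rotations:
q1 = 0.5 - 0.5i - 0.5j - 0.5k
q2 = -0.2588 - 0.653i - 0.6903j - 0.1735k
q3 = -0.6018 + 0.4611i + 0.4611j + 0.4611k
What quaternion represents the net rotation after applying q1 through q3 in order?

q2 · q1 = -0.8878 + 0.0613i - 0.4555j + 0.024k
q3 · q2 · q1 = 0.705 - 0.2252i - 0.118j - 0.6621k
0.705 - 0.2252i - 0.118j - 0.6621k


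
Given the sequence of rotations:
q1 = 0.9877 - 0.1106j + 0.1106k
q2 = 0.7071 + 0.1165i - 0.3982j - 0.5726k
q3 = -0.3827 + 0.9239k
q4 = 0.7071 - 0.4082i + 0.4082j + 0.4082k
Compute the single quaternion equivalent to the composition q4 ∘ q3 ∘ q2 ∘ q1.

q2 · q1 = 0.7177 + 0.0077i - 0.4844j - 0.5002k
q3 · q2 · q1 = 0.1875 + 0.4446i + 0.1925j + 0.8545k
q4 · q3 · q2 · q1 = -0.1133 + 0.5081i + 0.7429j + 0.4207k
-0.1133 + 0.5081i + 0.7429j + 0.4207k


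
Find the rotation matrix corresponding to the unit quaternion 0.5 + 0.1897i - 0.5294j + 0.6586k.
[[-0.428, -0.8595, -0.2795], [0.4577, 0.0605, -0.887], [0.7793, -0.5076, 0.3675]]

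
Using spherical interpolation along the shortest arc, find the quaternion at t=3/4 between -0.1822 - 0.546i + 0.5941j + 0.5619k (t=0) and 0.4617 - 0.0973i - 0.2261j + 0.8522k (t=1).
0.3333 - 0.2597i + 0.0005j + 0.9064k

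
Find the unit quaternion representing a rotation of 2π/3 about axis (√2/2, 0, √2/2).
0.5 + 0.6124i + 0.6124k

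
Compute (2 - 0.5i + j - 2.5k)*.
2 + 0.5i - j + 2.5k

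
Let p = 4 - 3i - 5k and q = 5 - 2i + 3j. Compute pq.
14 - 8i + 22j - 34k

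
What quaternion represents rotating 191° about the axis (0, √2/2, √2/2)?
-0.0958 + 0.7039j + 0.7039k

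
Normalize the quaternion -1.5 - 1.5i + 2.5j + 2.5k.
-0.3638 - 0.3638i + 0.6063j + 0.6063k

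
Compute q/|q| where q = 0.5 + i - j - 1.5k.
0.2357 + 0.4714i - 0.4714j - 0.7071k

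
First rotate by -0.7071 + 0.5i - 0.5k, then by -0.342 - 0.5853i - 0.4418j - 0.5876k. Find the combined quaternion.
0.2407 + 0.4638i - 0.2741j + 0.8074k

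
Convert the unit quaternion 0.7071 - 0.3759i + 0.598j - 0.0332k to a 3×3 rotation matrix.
[[0.2826, -0.4026, 0.8707], [-0.4965, 0.7152, 0.4919], [-0.8207, -0.5713, 0.0022]]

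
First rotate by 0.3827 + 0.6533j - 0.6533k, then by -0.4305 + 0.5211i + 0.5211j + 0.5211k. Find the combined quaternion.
-0.1648 - 0.4814i + 0.2586j + 0.8211k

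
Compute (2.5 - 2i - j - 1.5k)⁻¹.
0.1852 + 0.1481i + 0.0741j + 0.1111k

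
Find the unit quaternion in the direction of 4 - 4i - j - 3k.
0.6172 - 0.6172i - 0.1543j - 0.4629k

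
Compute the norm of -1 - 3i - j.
√11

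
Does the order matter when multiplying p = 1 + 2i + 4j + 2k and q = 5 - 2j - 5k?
Yes: pq = 23 - 6i + 28j + k ≠ 23 + 26i + 8j + 9k = qp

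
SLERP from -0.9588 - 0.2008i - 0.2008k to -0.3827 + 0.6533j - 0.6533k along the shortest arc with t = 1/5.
-0.915 - 0.1724i + 0.157j - 0.3293k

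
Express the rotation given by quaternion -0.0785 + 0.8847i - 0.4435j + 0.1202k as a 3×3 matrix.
[[0.5777, -0.7659, 0.2823], [-0.8036, -0.5943, 0.0323], [0.1431, -0.2455, -0.9588]]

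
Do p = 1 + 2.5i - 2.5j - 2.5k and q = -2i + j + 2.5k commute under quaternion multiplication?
No: pq = 13.75 - 5.75i - 0.25j ≠ 13.75 + 1.75i + 2.25j + 5k = qp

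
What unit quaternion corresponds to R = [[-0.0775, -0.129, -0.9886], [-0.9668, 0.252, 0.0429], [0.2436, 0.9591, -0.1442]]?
0.5075 + 0.4513i - 0.607j - 0.4127k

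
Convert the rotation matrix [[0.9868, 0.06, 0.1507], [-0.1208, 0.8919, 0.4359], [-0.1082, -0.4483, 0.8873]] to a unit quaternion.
0.9703 - 0.2278i + 0.0667j - 0.0466k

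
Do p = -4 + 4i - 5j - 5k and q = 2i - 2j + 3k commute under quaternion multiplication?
No: pq = -3 - 33i - 14j - 10k ≠ -3 + 17i + 30j - 14k = qp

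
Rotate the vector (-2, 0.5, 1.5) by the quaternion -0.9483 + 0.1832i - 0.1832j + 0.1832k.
(-0.969, 1.683, 1.652)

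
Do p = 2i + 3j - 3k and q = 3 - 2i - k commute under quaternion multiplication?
No: pq = 1 + 3i + 17j - 3k ≠ 1 + 9i + j - 15k = qp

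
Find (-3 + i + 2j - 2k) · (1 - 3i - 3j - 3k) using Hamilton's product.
-2i + 20j + 10k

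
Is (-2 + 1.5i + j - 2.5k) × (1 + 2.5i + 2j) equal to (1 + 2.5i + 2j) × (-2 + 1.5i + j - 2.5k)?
No: pq = -7.75 + 1.5i - 9.25j - 2k ≠ -7.75 - 8.5i + 3.25j - 3k = qp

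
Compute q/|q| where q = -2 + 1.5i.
-0.8 + 0.6i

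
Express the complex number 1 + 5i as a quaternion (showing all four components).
1 + 5i + 0j + 0k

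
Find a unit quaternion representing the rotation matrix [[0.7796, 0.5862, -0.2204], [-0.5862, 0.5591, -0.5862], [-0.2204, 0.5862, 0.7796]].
0.8829 + 0.332i - 0.332k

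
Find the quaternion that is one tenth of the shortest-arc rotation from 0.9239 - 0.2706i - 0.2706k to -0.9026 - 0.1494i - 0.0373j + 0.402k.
0.9301 - 0.2297i + 0.0039j - 0.2866k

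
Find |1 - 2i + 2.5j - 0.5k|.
3.391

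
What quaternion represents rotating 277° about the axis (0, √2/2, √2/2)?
-0.749 + 0.4685j + 0.4685k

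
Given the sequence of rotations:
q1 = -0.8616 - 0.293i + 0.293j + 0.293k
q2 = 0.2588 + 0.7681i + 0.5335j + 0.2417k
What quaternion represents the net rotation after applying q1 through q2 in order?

q2 · q1 = -0.2251 - 0.6521i - 0.6797j + 0.2489k
-0.2251 - 0.6521i - 0.6797j + 0.2489k


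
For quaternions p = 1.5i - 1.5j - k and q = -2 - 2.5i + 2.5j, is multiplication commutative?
No: pq = 7.5 - 0.5i + 5.5j + 2k ≠ 7.5 - 5.5i + 0.5j + 2k = qp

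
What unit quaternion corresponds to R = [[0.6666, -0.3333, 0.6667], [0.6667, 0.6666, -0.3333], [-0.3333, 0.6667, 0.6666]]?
0.866 + 0.2887i + 0.2887j + 0.2887k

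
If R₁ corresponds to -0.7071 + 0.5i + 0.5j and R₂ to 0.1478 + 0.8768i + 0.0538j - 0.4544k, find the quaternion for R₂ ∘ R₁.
-0.5698 - 0.3189i - 0.1913j + 0.7328k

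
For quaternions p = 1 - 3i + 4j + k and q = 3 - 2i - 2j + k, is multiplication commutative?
No: pq = 4 - 5i + 11j + 18k ≠ 4 - 17i + 9j - 10k = qp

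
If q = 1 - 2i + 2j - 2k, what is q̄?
1 + 2i - 2j + 2k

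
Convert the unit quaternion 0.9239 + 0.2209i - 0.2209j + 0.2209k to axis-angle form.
axis = (√3/3, -√3/3, √3/3), θ = π/4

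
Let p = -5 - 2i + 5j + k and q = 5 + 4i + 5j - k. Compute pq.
-41 - 40i + 2j - 20k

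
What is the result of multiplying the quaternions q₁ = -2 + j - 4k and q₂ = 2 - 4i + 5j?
-9 + 28i + 8j - 4k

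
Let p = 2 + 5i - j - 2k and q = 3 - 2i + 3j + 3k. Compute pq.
25 + 14i - 8j + 13k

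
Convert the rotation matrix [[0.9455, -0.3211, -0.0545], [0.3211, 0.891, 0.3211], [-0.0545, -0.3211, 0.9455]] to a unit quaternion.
0.9724 - 0.1651i + 0.1651k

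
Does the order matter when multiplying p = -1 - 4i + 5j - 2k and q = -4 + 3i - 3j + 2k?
Yes: pq = 35 + 17i - 15j + 3k ≠ 35 + 9i - 19j + 9k = qp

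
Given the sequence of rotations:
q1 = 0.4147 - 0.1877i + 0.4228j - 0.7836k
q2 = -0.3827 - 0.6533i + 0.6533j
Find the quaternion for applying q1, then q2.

q2 · q1 = -0.5575 - 0.711i - 0.4028j + 0.1463k
-0.5575 - 0.711i - 0.4028j + 0.1463k


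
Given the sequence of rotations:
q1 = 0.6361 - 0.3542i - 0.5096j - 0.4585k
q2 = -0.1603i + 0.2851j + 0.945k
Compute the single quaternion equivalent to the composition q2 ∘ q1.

q2 · q1 = 0.5218 + 0.2489i - 0.2269j + 0.7838k
0.5218 + 0.2489i - 0.2269j + 0.7838k


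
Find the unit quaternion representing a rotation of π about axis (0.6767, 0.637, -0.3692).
0.6767i + 0.637j - 0.3692k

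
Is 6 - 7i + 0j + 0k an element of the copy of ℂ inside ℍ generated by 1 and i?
Yes. The quaternion 6 - 7i has j- and k-coefficients y = z = 0, so it lies in the complex subalgebra spanned by 1 and i.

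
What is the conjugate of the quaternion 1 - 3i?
1 + 3i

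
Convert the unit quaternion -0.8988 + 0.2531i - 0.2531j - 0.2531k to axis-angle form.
axis = (√3/3, -√3/3, -√3/3), θ = 308°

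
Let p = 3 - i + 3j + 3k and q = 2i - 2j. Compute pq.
8 + 12i - 4k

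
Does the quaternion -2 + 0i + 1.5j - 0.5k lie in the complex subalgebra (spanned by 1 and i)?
No. The quaternion -2 + 1.5j - 0.5k has j-coefficient y = 1.5 and k-coefficient z = -0.5, not both zero, so it does not lie in the complex subalgebra spanned by 1 and i.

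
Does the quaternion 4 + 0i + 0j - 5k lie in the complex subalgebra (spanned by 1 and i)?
No. The quaternion 4 - 5k has j-coefficient y = 0 and k-coefficient z = -5, not both zero, so it does not lie in the complex subalgebra spanned by 1 and i.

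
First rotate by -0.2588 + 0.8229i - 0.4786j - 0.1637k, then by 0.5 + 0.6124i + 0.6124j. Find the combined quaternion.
-0.3402 + 0.1527i - 0.2975j - 0.8789k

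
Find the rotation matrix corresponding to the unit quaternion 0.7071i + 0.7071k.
[[0, 0, 1], [0, -1, 0], [1, 0, 0]]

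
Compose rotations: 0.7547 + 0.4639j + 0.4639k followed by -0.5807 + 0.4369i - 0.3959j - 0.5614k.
0.0058 + 0.4065i - 0.7709j - 0.4904k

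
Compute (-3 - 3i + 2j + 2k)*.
-3 + 3i - 2j - 2k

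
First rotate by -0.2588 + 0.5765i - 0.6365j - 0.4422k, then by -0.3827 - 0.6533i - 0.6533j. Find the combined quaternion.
0.0598 + 0.2373i + 0.1238j + 0.9617k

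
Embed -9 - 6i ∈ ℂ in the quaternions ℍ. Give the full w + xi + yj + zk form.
-9 - 6i + 0j + 0k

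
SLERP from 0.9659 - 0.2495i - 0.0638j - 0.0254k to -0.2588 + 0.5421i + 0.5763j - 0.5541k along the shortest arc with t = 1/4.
0.8842 - 0.3761i - 0.2322j + 0.151k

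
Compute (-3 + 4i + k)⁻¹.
-0.1154 - 0.1538i - 0.0385k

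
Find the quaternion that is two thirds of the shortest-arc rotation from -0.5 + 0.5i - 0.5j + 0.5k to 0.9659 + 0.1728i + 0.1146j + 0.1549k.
-0.9482 + 0.0752i - 0.2955j + 0.0889k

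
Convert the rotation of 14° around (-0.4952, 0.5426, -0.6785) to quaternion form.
0.9925 - 0.0603i + 0.0661j - 0.0827k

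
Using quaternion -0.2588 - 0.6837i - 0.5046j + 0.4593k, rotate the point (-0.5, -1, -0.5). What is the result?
(-0.779, 0.539, 0.776)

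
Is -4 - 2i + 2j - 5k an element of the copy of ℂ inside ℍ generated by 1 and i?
No. The quaternion -4 - 2i + 2j - 5k has j-coefficient y = 2 and k-coefficient z = -5, not both zero, so it does not lie in the complex subalgebra spanned by 1 and i.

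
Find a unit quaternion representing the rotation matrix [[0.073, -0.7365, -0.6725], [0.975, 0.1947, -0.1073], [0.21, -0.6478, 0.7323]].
0.7071 - 0.1911i - 0.312j + 0.6051k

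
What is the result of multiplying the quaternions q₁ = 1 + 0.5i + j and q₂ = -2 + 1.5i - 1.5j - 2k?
-1.25 - 1.5i - 2.5j - 4.25k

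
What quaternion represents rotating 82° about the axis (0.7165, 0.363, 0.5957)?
0.7547 + 0.4701i + 0.2381j + 0.3908k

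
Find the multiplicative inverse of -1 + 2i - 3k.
-0.0714 - 0.1429i + 0.2143k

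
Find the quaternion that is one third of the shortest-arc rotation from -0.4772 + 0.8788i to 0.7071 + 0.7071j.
-0.6685 + 0.6811i - 0.2986j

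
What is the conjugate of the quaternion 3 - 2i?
3 + 2i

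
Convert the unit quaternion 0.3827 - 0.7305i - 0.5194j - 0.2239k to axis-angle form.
axis = (-0.7907, -0.5622, -0.2423), θ = 3π/4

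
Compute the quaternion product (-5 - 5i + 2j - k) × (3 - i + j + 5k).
-17 + i + 27j - 31k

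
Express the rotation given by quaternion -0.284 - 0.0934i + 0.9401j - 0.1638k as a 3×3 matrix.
[[-0.8212, -0.2686, -0.5034], [-0.0826, 0.9289, -0.361], [0.5646, -0.2549, -0.785]]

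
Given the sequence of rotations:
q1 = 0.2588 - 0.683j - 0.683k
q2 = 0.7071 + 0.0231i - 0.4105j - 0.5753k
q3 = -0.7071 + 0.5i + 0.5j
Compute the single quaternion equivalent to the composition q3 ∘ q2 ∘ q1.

q2 · q1 = -0.4903 - 0.1066i - 0.5734j - 0.6476k
q3 · q2 · q1 = 0.6867 - 0.4936i + 0.4841j + 0.2245k
0.6867 - 0.4936i + 0.4841j + 0.2245k


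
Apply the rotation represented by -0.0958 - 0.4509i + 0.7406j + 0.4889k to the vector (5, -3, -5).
(1.761, -7.343, -1.409)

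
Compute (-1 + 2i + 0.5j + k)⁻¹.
-0.16 - 0.32i - 0.08j - 0.16k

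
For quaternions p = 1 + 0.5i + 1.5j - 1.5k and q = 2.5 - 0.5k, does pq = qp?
No: pq = 1.75 + 0.5i + 4j - 4.25k ≠ 1.75 + 2i + 3.5j - 4.25k = qp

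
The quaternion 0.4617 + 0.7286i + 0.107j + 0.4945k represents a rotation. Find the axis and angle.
axis = (0.8214, 0.1206, 0.5575), θ = 125°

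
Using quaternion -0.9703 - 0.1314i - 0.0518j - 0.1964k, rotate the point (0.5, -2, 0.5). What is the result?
(1.27, -1.697, -0.095)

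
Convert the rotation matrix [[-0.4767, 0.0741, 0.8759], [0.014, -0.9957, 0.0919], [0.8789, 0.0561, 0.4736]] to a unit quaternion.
-0.0175 + 0.5112i + 0.0431j + 0.8582k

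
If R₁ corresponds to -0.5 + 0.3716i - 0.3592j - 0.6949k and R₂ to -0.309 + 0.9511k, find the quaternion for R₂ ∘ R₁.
0.8154 + 0.2268i + 0.4644j - 0.2608k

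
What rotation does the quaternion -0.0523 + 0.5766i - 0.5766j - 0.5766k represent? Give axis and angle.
axis = (√3/3, -√3/3, -√3/3), θ = 186°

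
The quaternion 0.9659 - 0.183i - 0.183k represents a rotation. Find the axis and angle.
axis = (-√2/2, 0, -√2/2), θ = π/6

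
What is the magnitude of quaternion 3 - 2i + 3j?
√22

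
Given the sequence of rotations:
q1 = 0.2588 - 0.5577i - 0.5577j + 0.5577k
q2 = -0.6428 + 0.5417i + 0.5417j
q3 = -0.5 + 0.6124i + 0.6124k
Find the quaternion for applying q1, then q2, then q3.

q2 · q1 = 0.4379 + 0.8008i + 0.1966j - 0.3585k
q3 · q2 · q1 = -0.4898 - 0.2526i + 0.6117j + 0.5678k
-0.4898 - 0.2526i + 0.6117j + 0.5678k


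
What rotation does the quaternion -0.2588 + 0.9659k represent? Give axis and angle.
axis = (0, 0, 1), θ = 7π/6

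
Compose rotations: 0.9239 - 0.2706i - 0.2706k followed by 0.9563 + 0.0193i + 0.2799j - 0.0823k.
0.8665 - 0.3167i + 0.2861j - 0.2591k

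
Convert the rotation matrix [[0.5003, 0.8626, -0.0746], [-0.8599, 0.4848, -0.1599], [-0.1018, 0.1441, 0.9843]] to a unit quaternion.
0.8616 + 0.0882i + 0.0079j - 0.4998k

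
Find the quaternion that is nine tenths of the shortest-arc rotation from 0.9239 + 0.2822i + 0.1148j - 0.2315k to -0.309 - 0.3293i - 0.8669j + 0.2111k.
0.3982 + 0.3406i + 0.8216j - 0.2244k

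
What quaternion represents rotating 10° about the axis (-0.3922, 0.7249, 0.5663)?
0.9962 - 0.0342i + 0.0632j + 0.0494k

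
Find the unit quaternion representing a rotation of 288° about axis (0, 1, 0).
-0.809 + 0.5878j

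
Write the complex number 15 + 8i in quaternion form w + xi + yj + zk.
15 + 8i + 0j + 0k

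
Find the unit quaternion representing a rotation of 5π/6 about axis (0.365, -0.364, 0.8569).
0.2588 + 0.3526i - 0.3516j + 0.8277k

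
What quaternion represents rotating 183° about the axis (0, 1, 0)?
-0.0262 + 0.9997j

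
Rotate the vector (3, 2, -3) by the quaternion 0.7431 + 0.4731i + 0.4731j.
(0.443, 4.557, -1.017)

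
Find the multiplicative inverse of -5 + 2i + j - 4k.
-0.1087 - 0.0435i - 0.0217j + 0.087k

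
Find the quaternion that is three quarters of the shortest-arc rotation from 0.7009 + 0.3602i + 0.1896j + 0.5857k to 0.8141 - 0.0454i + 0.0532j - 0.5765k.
0.9433 + 0.0824i + 0.1103j - 0.3022k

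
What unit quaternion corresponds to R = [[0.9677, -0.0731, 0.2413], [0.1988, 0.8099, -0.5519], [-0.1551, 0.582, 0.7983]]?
0.9455 + 0.2998i + 0.1048j + 0.0719k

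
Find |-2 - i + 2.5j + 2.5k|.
4.183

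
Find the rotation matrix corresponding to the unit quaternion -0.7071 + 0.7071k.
[[0, 1, 0], [-1, 0, 0], [0, 0, 1]]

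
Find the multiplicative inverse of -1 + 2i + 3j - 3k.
-0.0435 - 0.087i - 0.1304j + 0.1304k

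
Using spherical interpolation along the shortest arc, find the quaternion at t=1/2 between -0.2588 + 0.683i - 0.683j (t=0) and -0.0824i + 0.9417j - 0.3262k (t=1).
-0.1404 + 0.4152i - 0.8813j + 0.1769k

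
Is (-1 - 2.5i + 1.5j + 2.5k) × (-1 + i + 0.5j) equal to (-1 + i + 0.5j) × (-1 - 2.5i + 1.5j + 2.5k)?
No: pq = 2.75 + 0.25i + 0.5j - 5.25k ≠ 2.75 + 2.75i - 4.5j + 0.25k = qp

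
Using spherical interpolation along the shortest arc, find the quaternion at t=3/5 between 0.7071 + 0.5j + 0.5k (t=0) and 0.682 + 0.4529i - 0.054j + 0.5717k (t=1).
0.7398 + 0.2883i + 0.1817j + 0.5801k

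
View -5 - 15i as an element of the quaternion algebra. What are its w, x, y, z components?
-5 - 15i + 0j + 0k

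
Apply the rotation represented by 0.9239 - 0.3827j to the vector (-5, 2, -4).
(-0.707, 2, -6.364)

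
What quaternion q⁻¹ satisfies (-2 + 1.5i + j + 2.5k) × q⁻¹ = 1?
-0.1481 - 0.1111i - 0.0741j - 0.1852k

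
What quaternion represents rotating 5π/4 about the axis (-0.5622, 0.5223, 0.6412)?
-0.3827 - 0.5194i + 0.4825j + 0.5924k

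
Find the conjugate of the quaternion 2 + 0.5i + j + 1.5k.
2 - 0.5i - j - 1.5k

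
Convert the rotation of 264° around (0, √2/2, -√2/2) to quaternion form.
-0.6691 + 0.5255j - 0.5255k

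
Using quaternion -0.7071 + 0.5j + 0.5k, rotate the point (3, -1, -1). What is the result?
(0, -3.121, 1.121)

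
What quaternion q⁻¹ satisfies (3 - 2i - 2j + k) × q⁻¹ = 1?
0.1667 + 0.1111i + 0.1111j - 0.0556k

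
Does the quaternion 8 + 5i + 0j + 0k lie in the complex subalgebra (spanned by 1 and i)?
Yes. The quaternion 8 + 5i has j- and k-coefficients y = z = 0, so it lies in the complex subalgebra spanned by 1 and i.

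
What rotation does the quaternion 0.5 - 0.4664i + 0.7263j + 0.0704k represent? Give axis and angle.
axis = (-0.5386, 0.8387, 0.0813), θ = 2π/3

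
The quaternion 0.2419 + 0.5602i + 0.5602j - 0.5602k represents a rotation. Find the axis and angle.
axis = (√3/3, √3/3, -√3/3), θ = 152°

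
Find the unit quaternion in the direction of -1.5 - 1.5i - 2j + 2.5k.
-0.3906 - 0.3906i - 0.5208j + 0.6509k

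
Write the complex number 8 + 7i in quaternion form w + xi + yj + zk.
8 + 7i + 0j + 0k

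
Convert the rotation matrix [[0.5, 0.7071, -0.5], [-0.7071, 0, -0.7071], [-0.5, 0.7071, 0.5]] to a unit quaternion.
0.7071 + 0.5i - 0.5k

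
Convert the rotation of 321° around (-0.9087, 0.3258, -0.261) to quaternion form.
-0.9426 - 0.3033i + 0.1088j - 0.0871k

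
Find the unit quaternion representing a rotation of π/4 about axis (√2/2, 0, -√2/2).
0.9239 + 0.2706i - 0.2706k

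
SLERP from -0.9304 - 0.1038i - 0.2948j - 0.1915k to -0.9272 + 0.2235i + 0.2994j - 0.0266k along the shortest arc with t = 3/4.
-0.9746 + 0.146i + 0.1534j - 0.0726k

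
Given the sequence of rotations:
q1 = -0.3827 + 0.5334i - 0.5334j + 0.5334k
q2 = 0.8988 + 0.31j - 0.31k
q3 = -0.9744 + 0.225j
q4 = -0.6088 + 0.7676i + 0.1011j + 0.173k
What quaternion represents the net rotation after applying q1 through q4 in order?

q2 · q1 = -0.0133 + 0.4794i - 0.7634j + 0.4327k
q3 · q2 · q1 = 0.1847 - 0.3698i + 0.7409j - 0.5295k
q4 · q3 · q2 · q1 = 0.1881 + 0.1852i - 0.0899j + 0.9604k
0.1881 + 0.1852i - 0.0899j + 0.9604k


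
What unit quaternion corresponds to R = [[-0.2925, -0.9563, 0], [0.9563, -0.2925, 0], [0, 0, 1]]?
0.5948 + 0.8039k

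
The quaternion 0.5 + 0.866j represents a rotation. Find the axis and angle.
axis = (0, 1, 0), θ = 2π/3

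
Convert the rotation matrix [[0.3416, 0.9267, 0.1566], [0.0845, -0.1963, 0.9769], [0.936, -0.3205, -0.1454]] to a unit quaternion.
-0.5 + 0.6487i + 0.3897j + 0.4211k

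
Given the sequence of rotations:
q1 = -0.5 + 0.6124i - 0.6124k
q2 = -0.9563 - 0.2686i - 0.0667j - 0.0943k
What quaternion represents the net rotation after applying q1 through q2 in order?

q2 · q1 = 0.5849 - 0.4105i - 0.1889j + 0.6736k
0.5849 - 0.4105i - 0.1889j + 0.6736k


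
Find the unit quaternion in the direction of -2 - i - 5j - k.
-0.3592 - 0.1796i - 0.898j - 0.1796k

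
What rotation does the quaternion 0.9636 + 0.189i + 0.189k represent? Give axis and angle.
axis = (√2/2, 0, √2/2), θ = 31°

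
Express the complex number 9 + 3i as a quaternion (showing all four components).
9 + 3i + 0j + 0k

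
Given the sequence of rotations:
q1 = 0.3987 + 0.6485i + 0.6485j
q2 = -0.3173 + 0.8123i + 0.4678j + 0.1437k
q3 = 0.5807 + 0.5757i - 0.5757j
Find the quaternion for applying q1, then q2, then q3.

q2 · q1 = -0.9567 + 0.0249i + 0.0739j + 0.2807k
q3 · q2 · q1 = -0.5273 - 0.6979i + 0.4321j + 0.2199k
-0.5273 - 0.6979i + 0.4321j + 0.2199k


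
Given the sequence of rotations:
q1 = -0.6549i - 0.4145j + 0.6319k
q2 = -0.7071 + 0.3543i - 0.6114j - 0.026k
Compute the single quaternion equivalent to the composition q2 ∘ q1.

q2 · q1 = -0.005 + 0.066i + 0.0862j - 0.9941k
-0.005 + 0.066i + 0.0862j - 0.9941k


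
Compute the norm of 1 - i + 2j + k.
√7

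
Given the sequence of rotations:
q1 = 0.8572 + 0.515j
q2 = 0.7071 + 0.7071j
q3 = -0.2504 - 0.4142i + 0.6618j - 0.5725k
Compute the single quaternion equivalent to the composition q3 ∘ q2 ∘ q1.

q2 · q1 = 0.242 + 0.9703j
q3 · q2 · q1 = -0.7027 + 0.4553i - 0.0828j - 0.5404k
-0.7027 + 0.4553i - 0.0828j - 0.5404k


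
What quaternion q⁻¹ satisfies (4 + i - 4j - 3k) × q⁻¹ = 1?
0.0952 - 0.0238i + 0.0952j + 0.0714k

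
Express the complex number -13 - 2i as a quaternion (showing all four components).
-13 - 2i + 0j + 0k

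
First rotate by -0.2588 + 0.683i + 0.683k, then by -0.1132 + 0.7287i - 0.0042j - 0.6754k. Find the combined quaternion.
-0.0071 - 0.2688i - 0.9579j + 0.1003k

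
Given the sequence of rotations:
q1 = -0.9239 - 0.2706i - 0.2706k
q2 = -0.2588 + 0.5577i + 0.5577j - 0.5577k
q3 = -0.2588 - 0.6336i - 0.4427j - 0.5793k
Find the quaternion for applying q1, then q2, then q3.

q2 · q1 = 0.2391 - 0.5961i - 0.2134j + 0.7362k
q3 · q2 · q1 = -0.1076 - 0.4468i + 0.7612j - 0.4577k
-0.1076 - 0.4468i + 0.7612j - 0.4577k


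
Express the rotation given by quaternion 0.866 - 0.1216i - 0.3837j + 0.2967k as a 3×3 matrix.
[[0.5295, -0.4206, -0.7367], [0.6072, 0.7944, -0.0171], [0.5924, -0.4383, 0.676]]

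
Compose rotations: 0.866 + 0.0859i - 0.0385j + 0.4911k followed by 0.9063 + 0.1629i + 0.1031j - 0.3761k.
0.9595 + 0.2551i - 0.0579j + 0.1043k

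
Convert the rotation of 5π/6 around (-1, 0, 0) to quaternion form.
0.2588 - 0.9659i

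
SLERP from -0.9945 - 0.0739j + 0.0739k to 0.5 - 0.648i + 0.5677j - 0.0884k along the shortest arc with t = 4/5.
-0.6602 + 0.5519i - 0.501j + 0.0927k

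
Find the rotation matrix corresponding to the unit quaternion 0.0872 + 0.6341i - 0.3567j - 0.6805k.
[[-0.1806, -0.3337, -0.9252], [-0.571, -0.7303, 0.3749], [-0.8008, 0.5961, -0.0586]]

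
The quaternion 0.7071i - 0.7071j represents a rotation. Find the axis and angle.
axis = (√2/2, -√2/2, 0), θ = π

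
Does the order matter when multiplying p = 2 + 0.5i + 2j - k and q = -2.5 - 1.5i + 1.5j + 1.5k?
Yes: pq = -5.75 + 0.25i - 1.25j + 9.25k ≠ -5.75 - 8.75i - 2.75j + 1.75k = qp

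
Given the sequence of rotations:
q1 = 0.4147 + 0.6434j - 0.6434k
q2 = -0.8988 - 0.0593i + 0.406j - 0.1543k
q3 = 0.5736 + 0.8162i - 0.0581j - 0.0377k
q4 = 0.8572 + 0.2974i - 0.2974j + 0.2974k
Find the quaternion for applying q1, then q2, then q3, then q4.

q2 · q1 = -0.7332 - 0.1865i - 0.4481j + 0.4761k
q3 · q2 · q1 = -0.2764 - 0.75i - 0.596j - 0.0758k
q4 · q3 · q2 · q1 = -0.1686 - 0.5253i - 0.6292j - 0.5475k
-0.1686 - 0.5253i - 0.6292j - 0.5475k


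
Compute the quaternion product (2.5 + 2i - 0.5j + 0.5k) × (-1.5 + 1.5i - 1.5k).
-6 + 1.5i + 4.5j - 3.75k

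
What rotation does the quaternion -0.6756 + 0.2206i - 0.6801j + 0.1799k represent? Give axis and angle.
axis = (0.2992, -0.9225, 0.244), θ = 265°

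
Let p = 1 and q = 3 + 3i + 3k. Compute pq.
3 + 3i + 3k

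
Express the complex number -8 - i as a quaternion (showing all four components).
-8 - i + 0j + 0k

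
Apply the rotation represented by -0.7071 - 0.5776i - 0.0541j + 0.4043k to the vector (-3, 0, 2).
(-2.783, -0.193, 2.284)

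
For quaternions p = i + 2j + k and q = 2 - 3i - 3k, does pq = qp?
No: pq = 6 - 4i + 4j + 8k ≠ 6 + 8i + 4j - 4k = qp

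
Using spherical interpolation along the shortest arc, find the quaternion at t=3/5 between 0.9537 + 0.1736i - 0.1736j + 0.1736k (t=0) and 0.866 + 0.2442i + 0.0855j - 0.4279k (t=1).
0.9535 + 0.2282i - 0.0202j - 0.1958k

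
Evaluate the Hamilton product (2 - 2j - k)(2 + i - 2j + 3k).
3 - 6i - 9j + 6k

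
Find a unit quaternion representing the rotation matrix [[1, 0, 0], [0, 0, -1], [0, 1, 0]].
0.7071 + 0.7071i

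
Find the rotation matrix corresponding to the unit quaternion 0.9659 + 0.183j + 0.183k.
[[0.866, -0.3535, 0.3535], [0.3535, 0.933, 0.067], [-0.3535, 0.067, 0.933]]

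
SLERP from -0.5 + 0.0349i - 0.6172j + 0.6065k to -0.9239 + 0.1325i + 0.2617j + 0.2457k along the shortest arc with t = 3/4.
-0.9137 + 0.1198i + 0.0277j + 0.3873k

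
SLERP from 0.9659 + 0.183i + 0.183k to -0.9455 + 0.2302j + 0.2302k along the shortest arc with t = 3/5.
0.9847 + 0.076i - 0.1421j - 0.0661k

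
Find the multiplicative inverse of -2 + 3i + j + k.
-0.1333 - 0.2i - 0.0667j - 0.0667k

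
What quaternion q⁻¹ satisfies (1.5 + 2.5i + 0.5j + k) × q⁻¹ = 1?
0.1538 - 0.2564i - 0.0513j - 0.1026k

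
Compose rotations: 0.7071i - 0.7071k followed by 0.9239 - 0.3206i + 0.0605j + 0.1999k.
0.368 + 0.6105i - 0.0853j - 0.6961k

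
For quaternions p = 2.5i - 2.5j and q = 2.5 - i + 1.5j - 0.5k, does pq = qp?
No: pq = 6.25 + 7.5i - 5j + 1.25k ≠ 6.25 + 5i - 7.5j - 1.25k = qp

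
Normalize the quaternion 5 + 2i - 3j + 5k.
0.6299 + 0.252i - 0.378j + 0.6299k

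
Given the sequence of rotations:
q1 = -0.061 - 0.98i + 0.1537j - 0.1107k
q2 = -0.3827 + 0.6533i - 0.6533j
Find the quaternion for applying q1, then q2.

q2 · q1 = 0.764 + 0.4075i + 0.0534j - 0.4975k
0.764 + 0.4075i + 0.0534j - 0.4975k


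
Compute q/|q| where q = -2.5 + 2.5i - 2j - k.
-0.5976 + 0.5976i - 0.4781j - 0.239k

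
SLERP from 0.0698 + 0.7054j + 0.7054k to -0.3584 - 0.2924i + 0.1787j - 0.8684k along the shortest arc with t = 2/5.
0.2148 + 0.1367i + 0.3936j + 0.8833k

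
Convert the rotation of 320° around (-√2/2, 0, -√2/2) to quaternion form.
-0.9397 - 0.2418i - 0.2418k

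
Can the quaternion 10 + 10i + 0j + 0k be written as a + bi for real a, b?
Yes. The quaternion 10 + 10i has j- and k-coefficients y = z = 0, so it lies in the complex subalgebra spanned by 1 and i.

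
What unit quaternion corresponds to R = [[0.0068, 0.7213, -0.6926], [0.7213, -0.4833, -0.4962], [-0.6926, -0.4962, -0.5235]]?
0.7095i + 0.5083j - 0.4881k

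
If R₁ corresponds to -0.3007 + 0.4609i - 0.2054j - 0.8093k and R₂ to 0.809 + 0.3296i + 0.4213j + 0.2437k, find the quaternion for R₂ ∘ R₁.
-0.1114 - 0.0171i + 0.0862j - 0.9899k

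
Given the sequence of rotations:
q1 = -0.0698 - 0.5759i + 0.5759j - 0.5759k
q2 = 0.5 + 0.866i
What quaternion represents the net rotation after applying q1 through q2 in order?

q2 · q1 = 0.4638 - 0.3484i + 0.7867j + 0.2108k
0.4638 - 0.3484i + 0.7867j + 0.2108k


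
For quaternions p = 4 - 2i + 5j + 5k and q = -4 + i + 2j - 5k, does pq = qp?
No: pq = 1 - 23i - 17j - 49k ≠ 1 + 47i - 7j - 31k = qp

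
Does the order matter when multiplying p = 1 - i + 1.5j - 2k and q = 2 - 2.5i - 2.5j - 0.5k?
Yes: pq = 2.25 - 10.25i + 5j + 1.75k ≠ 2.25 + 1.25i - 4j - 10.75k = qp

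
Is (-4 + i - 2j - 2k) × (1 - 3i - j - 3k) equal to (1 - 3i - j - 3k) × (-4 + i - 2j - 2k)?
No: pq = -9 + 17i + 11j + 3k ≠ -9 + 9i - 7j + 17k = qp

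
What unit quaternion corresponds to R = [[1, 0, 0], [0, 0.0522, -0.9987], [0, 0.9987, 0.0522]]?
0.7253 + 0.6884i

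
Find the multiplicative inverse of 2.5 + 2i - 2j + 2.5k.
0.122 - 0.0976i + 0.0976j - 0.122k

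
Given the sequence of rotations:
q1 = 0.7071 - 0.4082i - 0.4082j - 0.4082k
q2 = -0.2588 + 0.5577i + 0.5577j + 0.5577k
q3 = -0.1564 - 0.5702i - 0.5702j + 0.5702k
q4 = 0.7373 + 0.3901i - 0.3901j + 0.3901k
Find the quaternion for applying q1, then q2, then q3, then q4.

q2 · q1 = 0.5 + 0.5i + 0.5j + 0.5k
q3 · q2 · q1 = 0.2069 - 0.9335i + 0.2069j + 0.2069k
q4 · q3 · q2 · q1 = 0.5167 - 0.769i - 0.373j - 0.0502k
0.5167 - 0.769i - 0.373j - 0.0502k
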